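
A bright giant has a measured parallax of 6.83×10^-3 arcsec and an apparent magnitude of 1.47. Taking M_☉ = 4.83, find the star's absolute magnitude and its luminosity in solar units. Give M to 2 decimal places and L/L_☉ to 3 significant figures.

M ≈ -4.36; L/L_☉ ≈ 4730

d = 1/p = 1/6.83×10^-3″ = 146.4 pc
M = m − 5 log₁₀ d + 5 = 1.47 − 5·2.1656 + 5 = -4.358
M − M_☉ = -4.358 − 4.83 = -9.188
L/L_☉ = 10^(−0.4 × -9.188) = 4733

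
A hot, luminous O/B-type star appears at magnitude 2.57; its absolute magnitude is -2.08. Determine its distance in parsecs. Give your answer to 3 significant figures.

d ≈ 85.1 pc

μ = m − M = 4.650
m − M = 5 log₁₀ d − 5
log₁₀ d = (m − M)/5 + 1 = 1.9300
d = 10^1.9300 = 85.11 pc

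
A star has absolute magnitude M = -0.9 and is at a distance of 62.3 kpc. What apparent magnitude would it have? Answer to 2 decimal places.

d = 62.3 kpc = 62300 pc
m = M + 5 log₁₀ d − 5 = -0.9 + 5·4.7945 − 5 = 18.072

m ≈ 18.07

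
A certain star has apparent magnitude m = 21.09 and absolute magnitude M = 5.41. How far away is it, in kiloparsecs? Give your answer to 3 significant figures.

d ≈ 13.7 kpc

μ = m − M = 15.680
m − M = 5 log₁₀ d − 5
log₁₀ d = (m − M)/5 + 1 = 4.1360
d = 10^4.1360 = 13680 pc
= 13.68 kpc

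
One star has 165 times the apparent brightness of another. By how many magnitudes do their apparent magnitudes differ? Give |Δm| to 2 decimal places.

|Δm| ≈ 5.54

Pogson: Δm = −2.5 log₁₀(ratio) = −2.5 log₁₀(165) = −2.5 × 2.2175 = -5.544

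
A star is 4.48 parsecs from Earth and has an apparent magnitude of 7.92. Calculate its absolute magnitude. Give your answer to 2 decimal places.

M ≈ 9.66

5 log₁₀(d/10 pc) = 5 log₁₀(4.480) − 5 = -1.744
M = m − 5 log₁₀(d/10) = 7.92 + 1.744 = 9.664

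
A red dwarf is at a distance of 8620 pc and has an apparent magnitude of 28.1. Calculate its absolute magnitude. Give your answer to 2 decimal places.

M ≈ 13.42

5 log₁₀(d/10 pc) = 5 log₁₀(8620) − 5 = 14.678
M = m − 5 log₁₀(d/10) = 28.1 − 14.678 = 13.422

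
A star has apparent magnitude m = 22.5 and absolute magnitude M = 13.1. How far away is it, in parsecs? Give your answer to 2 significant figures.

d ≈ 760 pc

μ = m − M = 9.400
m − M = 5 log₁₀ d − 5
log₁₀ d = (m − M)/5 + 1 = 2.8800
d = 10^2.8800 = 758.6 pc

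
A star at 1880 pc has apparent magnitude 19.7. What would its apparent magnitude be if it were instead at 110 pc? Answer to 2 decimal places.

m ≈ 13.54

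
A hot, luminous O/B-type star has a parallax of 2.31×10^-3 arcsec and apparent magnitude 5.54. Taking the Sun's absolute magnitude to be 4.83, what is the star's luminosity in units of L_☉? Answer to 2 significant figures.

L/L_☉ ≈ 970

d = 1/p = 1/2.31×10^-3″ = 432.9 pc
M = m − 5 log₁₀ d + 5 = 5.54 − 5·2.6364 + 5 = -2.642
M − M_☉ = -2.642 − 4.83 = -7.472
L/L_☉ = 10^(−0.4 × -7.472) = 974.5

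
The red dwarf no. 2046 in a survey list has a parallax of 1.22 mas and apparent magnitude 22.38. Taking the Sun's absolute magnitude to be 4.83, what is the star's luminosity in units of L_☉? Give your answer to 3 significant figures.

d = 1/p = 1000/1.22 mas = 819.7 pc
M = m − 5 log₁₀ d + 5 = 22.38 − 5·2.9136 + 5 = 12.812
M − M_☉ = 12.812 − 4.83 = 7.982
L/L_☉ = 10^(−0.4 × 7.982) = 6.416×10^-4

L/L_☉ ≈ 6.42×10^-4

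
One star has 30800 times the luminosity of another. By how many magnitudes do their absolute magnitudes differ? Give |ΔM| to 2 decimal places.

|ΔM| ≈ 11.22

Pogson: ΔM = −2.5 log₁₀(ratio) = −2.5 log₁₀(30800) = −2.5 × 4.4886 = -11.221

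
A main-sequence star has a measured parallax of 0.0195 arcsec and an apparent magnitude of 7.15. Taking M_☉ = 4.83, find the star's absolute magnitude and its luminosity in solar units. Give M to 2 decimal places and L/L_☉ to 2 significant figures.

d = 1/p = 1/0.0195″ = 51.28 pc
M = m − 5 log₁₀ d + 5 = 7.15 − 5·1.7100 + 5 = 3.600
M − M_☉ = 3.600 − 4.83 = -1.230
L/L_☉ = 10^(−0.4 × -1.230) = 3.104

M ≈ 3.60; L/L_☉ ≈ 3.1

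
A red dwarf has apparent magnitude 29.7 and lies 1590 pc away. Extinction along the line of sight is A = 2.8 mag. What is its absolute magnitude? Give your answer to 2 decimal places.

5 log₁₀(d/10 pc) = 5 log₁₀(1590) − 5 = 11.007
M = m − 5 log₁₀(d/10) − A = 29.7 − 11.007 − 2.8 = 15.893

M ≈ 15.89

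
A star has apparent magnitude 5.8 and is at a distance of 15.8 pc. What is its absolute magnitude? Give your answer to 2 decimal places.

5 log₁₀(d/10 pc) = 5 log₁₀(15.80) − 5 = 0.993
M = m − 5 log₁₀(d/10) = 5.8 − 0.993 = 4.807

M ≈ 4.81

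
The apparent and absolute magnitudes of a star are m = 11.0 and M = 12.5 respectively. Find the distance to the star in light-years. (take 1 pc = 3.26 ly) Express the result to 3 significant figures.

d ≈ 16.3 ly

μ = m − M = -1.500
m − M = 5 log₁₀ d − 5
log₁₀ d = (m − M)/5 + 1 = 0.7000
d = 10^0.7000 = 5.012 pc
= 16.34 ly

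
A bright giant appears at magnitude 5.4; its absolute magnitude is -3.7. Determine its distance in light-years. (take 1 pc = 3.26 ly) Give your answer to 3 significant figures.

d ≈ 2150 ly

μ = m − M = 9.100
m − M = 5 log₁₀ d − 5
log₁₀ d = (m − M)/5 + 1 = 2.8200
d = 10^2.8200 = 660.7 pc
= 2154 ly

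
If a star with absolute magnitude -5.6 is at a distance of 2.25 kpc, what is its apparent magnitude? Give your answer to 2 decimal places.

d = 2.25 kpc = 2250 pc
m = M + 5 log₁₀ d − 5 = -5.6 + 5·3.3522 − 5 = 6.161

m ≈ 6.16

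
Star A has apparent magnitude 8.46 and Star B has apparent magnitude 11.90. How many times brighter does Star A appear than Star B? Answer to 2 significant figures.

24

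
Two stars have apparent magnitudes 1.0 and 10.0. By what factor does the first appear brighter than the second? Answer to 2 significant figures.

4000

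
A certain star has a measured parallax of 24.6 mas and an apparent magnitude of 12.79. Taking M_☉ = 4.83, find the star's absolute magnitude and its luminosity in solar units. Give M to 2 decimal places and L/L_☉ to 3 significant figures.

d = 1/p = 1000/24.6 mas = 40.65 pc
M = m − 5 log₁₀ d + 5 = 12.79 − 5·1.6091 + 5 = 9.745
M − M_☉ = 9.745 − 4.83 = 4.915
L/L_☉ = 10^(−0.4 × 4.915) = 0.01082

M ≈ 9.74; L/L_☉ ≈ 0.0108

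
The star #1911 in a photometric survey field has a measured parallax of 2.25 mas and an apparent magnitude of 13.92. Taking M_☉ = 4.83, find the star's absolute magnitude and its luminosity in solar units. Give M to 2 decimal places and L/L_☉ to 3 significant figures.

M ≈ 5.68; L/L_☉ ≈ 0.457

d = 1/p = 1000/2.25 mas = 444.4 pc
M = m − 5 log₁₀ d + 5 = 13.92 − 5·2.6478 + 5 = 5.681
M − M_☉ = 5.681 − 4.83 = 0.851
L/L_☉ = 10^(−0.4 × 0.851) = 0.4567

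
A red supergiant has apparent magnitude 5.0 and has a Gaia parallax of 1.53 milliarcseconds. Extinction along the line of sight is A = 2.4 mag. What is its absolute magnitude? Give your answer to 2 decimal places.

p = 1.53 mas = 1.53×10^-3″ → d = 1/p = 653.6 pc
5 log₁₀(d/10 pc) = 5 log₁₀(653.6) − 5 = 9.077
M = m − 5 log₁₀(d/10) − A = 5.0 − 9.077 − 2.4 = -6.477

M ≈ -6.48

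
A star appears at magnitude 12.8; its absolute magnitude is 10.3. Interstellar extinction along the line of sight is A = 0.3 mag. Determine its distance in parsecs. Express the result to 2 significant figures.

d ≈ 28 pc

m − M = 5 log₁₀(d/10 pc) + A  ⇒  12.8 − (10.3) − 0.3 = 5 log₁₀(d/10)
2.200 = 5 log₁₀(d/10)
log₁₀ d = (m − M − A)/5 + 1 = 1.4400
d = 10^1.4400 = 27.54 pc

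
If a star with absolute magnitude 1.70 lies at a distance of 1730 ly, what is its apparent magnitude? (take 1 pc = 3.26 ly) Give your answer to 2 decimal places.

d = 1730 ly / 3.26 = 530.7 pc
m = M + 5 log₁₀ d − 5 = 1.70 + 5·2.7248 − 5 = 10.324

m ≈ 10.32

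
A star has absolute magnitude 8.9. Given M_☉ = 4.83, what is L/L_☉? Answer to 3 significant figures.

L/L_☉ ≈ 0.0236

M − M_☉ = 8.9 − 4.83 = 4.070
L/L_☉ = 10^(−0.4 (M − M_☉)) = 10^-1.628 = 0.02355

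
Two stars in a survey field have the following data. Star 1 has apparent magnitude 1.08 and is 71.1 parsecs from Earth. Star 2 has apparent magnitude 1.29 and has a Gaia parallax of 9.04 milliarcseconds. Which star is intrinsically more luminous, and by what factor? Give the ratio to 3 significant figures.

Star 2 is more luminous, by a factor of 1.99.

Star 1: M = m − 5 log₁₀ d + 5 = 1.08 − 5·1.8519 + 5 = -3.179
Star 2: p = 9.04 mas = 9.04×10^-3″ → d = 1/p = 110.6 pc
Star 2: M = m − 5 log₁₀ d + 5 = 1.29 − 5·2.0438 + 5 = -3.929
ΔM = M_1 − M_2 = -3.179 − (-3.929) = 0.750; smaller M is more luminous → Star 2.
L ratio = 10^(0.4 |ΔM|) = 10^0.300 = 1.995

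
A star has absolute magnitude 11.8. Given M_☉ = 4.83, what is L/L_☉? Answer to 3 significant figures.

M − M_☉ = 11.8 − 4.83 = 6.970
L/L_☉ = 10^(−0.4 (M − M_☉)) = 10^-2.788 = 1.629×10^-3

L/L_☉ ≈ 1.63×10^-3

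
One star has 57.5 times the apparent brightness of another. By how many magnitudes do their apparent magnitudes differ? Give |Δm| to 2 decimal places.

Pogson: Δm = −2.5 log₁₀(ratio) = −2.5 log₁₀(57.5) = −2.5 × 1.7597 = -4.399

|Δm| ≈ 4.40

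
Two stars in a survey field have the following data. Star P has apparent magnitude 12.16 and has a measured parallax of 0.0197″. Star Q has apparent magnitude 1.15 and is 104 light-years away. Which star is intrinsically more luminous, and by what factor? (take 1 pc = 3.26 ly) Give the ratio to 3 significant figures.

Star P: d = 1/p = 1/0.0197″ = 50.76 pc
Star P: M = m − 5 log₁₀ d + 5 = 12.16 − 5·1.7055 + 5 = 8.632
Star Q: d = 104 ly / 3.26 = 31.90 pc
Star Q: M = m − 5 log₁₀ d + 5 = 1.15 − 5·1.5038 + 5 = -1.369
ΔM = M_P − M_Q = 8.632 − (-1.369) = 10.001; smaller M is more luminous → Star Q.
L ratio = 10^(0.4 |ΔM|) = 10^4.001 = 10010

Star Q is more luminous, by a factor of 10000.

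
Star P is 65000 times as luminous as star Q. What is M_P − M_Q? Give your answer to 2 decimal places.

M_P − M_Q ≈ -12.03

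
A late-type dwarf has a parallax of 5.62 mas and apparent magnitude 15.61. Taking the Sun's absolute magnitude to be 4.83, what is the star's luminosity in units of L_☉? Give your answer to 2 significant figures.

d = 1/p = 1000/5.62 mas = 177.9 pc
M = m − 5 log₁₀ d + 5 = 15.61 − 5·2.2503 + 5 = 9.359
M − M_☉ = 9.359 − 4.83 = 4.529
L/L_☉ = 10^(−0.4 × 4.529) = 0.01544

L/L_☉ ≈ 0.015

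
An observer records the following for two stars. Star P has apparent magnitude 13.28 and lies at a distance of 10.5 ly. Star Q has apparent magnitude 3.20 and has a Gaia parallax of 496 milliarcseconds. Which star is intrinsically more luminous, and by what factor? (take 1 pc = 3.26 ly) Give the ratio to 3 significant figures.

Star P: d = 10.5 ly / 3.26 = 3.221 pc
Star P: M = m − 5 log₁₀ d + 5 = 13.28 − 5·0.5080 + 5 = 15.740
Star Q: p = 496 mas = 0.496″ → d = 1/p = 2.016 pc
Star Q: M = m − 5 log₁₀ d + 5 = 3.20 − 5·0.3045 + 5 = 6.677
ΔM = M_P − M_Q = 15.740 − (6.677) = 9.063; smaller M is more luminous → Star Q.
L ratio = 10^(0.4 |ΔM|) = 10^3.625 = 4218

Star Q is more luminous, by a factor of 4220.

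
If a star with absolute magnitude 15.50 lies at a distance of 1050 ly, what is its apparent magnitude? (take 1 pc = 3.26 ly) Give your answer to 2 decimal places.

m ≈ 23.04

d = 1050 ly / 3.26 = 322.1 pc
m = M + 5 log₁₀ d − 5 = 15.50 + 5·2.5080 − 5 = 23.040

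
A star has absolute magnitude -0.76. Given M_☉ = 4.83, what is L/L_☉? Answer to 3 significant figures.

M − M_☉ = -0.76 − 4.83 = -5.590
L/L_☉ = 10^(−0.4 (M − M_☉)) = 10^2.236 = 172.2

L/L_☉ ≈ 172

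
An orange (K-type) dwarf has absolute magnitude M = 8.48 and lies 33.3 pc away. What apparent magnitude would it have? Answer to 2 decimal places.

m ≈ 11.09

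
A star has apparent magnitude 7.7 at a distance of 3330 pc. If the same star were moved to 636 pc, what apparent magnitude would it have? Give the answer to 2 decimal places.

m ≈ 4.11

Flux ∝ 1/d², so Δm = 5 log₁₀(d₂/d₁) = 5 log₁₀(636/3330) = -3.595
m₂ = m₁ + Δm = 7.7 + (-3.595) = 4.105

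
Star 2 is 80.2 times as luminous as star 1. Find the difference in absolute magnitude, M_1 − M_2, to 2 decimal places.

M_1 − M_2 ≈ 4.76

Pogson: ΔM = −2.5 log₁₀(ratio) = −2.5 log₁₀(80.2) = −2.5 × 1.9042 = -4.760
Star 2 is brighter so has the smaller magnitude: M_1 − M_2 is positive.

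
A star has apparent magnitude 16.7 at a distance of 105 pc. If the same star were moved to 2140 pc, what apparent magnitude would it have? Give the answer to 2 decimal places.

Flux ∝ 1/d², so Δm = 5 log₁₀(d₂/d₁) = 5 log₁₀(2140/105) = 6.546
m₂ = m₁ + Δm = 16.7 + (6.546) = 23.246

m ≈ 23.25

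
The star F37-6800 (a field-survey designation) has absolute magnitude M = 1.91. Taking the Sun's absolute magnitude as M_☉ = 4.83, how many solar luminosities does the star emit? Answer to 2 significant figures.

L/L_☉ ≈ 15

M − M_☉ = 1.91 − 4.83 = -2.920
L/L_☉ = 10^(−0.4 (M − M_☉)) = 10^1.168 = 14.72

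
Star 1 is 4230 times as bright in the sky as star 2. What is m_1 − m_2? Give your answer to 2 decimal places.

m_1 − m_2 ≈ -9.07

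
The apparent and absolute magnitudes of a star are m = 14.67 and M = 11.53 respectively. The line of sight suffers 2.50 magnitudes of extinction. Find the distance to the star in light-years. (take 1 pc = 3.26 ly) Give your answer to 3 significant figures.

m − M = 5 log₁₀(d/10 pc) + A  ⇒  14.67 − (11.53) − 2.50 = 5 log₁₀(d/10)
0.640 = 5 log₁₀(d/10)
log₁₀ d = (m − M − A)/5 + 1 = 1.1280
d = 10^1.1280 = 13.43 pc
= 43.77 ly

d ≈ 43.8 ly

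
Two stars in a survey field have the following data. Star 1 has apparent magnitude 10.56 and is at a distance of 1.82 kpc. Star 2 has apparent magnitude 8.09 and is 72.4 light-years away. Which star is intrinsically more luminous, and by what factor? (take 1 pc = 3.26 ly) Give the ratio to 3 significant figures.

Star 1: d = 1.82 kpc = 1820 pc
Star 1: M = m − 5 log₁₀ d + 5 = 10.56 − 5·3.2601 + 5 = -0.740
Star 2: d = 72.4 ly / 3.26 = 22.21 pc
Star 2: M = m − 5 log₁₀ d + 5 = 8.09 − 5·1.3465 + 5 = 6.357
ΔM = M_1 − M_2 = -0.740 − (6.357) = -7.098; smaller M is more luminous → Star 1.
L ratio = 10^(0.4 |ΔM|) = 10^2.839 = 690.4

Star 1 is more luminous, by a factor of 690.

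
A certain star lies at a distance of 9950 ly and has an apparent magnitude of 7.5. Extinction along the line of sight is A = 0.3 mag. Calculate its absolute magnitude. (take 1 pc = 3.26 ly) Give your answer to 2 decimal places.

M ≈ -5.22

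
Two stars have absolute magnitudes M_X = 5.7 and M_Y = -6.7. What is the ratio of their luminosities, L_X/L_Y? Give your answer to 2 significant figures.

L_X/L_Y ≈ 1.1×10^-5

ΔM = M_X − M_Y = 12.4
L_X/L_Y = 10^(−0.4 ΔM) = 10^-4.960 = 1.096×10^-5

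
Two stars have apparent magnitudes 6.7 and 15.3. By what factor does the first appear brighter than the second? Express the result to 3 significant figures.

2750

Magnitude difference = -8.6
Flux ratio = 10^(−0.4 Δm) = 10^(−0.4 × -8.6) = 10^3.440 = 2754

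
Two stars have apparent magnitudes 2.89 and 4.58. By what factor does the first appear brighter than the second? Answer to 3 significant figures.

4.74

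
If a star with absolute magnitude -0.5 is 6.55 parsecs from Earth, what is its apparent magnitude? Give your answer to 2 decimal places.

m ≈ -1.42

m = M + 5 log₁₀ d − 5 = -0.5 + 5·0.8162 − 5 = -1.419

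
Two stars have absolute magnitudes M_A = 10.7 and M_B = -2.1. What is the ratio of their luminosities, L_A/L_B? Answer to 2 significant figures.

L_A/L_B ≈ 7.6×10^-6

ΔM = M_A − M_B = 12.8
L_A/L_B = 10^(−0.4 ΔM) = 10^-5.120 = 7.586×10^-6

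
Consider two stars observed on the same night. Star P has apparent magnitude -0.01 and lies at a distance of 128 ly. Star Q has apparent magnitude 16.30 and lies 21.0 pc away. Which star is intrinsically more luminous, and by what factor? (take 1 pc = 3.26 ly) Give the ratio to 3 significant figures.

Star P is more luminous, by a factor of 1.17×10^7.

Star P: d = 128 ly / 3.26 = 39.26 pc
Star P: M = m − 5 log₁₀ d + 5 = -0.01 − 5·1.5940 + 5 = -2.980
Star Q: M = m − 5 log₁₀ d + 5 = 16.30 − 5·1.3222 + 5 = 14.689
ΔM = M_P − M_Q = -2.980 − (14.689) = -17.669; smaller M is more luminous → Star P.
L ratio = 10^(0.4 |ΔM|) = 10^7.068 = 1.168×10^7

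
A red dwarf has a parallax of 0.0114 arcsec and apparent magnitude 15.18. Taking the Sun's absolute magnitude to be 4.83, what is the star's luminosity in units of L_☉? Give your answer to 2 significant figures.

L/L_☉ ≈ 5.6×10^-3

d = 1/p = 1/0.0114″ = 87.72 pc
M = m − 5 log₁₀ d + 5 = 15.18 − 5·1.9431 + 5 = 10.465
M − M_☉ = 10.465 − 4.83 = 5.635
L/L_☉ = 10^(−0.4 × 5.635) = 5.574×10^-3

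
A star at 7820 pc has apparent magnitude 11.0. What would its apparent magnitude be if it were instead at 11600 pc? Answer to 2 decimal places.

Flux ∝ 1/d², so Δm = 5 log₁₀(d₂/d₁) = 5 log₁₀(11600/7820) = 0.856
m₂ = m₁ + Δm = 11.0 + (0.856) = 11.856

m ≈ 11.86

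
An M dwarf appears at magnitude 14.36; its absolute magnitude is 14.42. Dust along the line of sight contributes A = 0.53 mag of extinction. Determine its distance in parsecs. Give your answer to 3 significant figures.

d ≈ 7.62 pc

m − M = 5 log₁₀(d/10 pc) + A  ⇒  14.36 − (14.42) − 0.53 = 5 log₁₀(d/10)
-0.590 = 5 log₁₀(d/10)
log₁₀ d = (m − M − A)/5 + 1 = 0.8820
d = 10^0.8820 = 7.621 pc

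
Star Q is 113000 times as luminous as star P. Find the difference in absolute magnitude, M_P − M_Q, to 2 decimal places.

M_P − M_Q ≈ 12.63

Pogson: ΔM = −2.5 log₁₀(ratio) = −2.5 log₁₀(113000) = −2.5 × 5.0531 = -12.633
Star Q is brighter so has the smaller magnitude: M_P − M_Q is positive.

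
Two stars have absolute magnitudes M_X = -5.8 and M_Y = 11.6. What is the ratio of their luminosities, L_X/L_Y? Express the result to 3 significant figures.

ΔM = M_X − M_Y = -17.4
L_X/L_Y = 10^(−0.4 ΔM) = 10^6.960 = 9.120×10^6

L_X/L_Y ≈ 9.12×10^6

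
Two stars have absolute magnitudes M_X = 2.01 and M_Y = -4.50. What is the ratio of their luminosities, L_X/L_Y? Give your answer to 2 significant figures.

L_X/L_Y ≈ 2.5×10^-3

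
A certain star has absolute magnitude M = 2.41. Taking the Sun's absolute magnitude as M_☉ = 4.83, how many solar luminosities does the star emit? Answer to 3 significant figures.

M − M_☉ = 2.41 − 4.83 = -2.420
L/L_☉ = 10^(−0.4 (M − M_☉)) = 10^0.968 = 9.290

L/L_☉ ≈ 9.29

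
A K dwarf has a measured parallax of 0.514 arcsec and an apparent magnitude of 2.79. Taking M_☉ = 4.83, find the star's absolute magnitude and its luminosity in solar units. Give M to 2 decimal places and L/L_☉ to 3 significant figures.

d = 1/p = 1/0.514″ = 1.946 pc
M = m − 5 log₁₀ d + 5 = 2.79 − 5·0.2890 + 5 = 6.345
M − M_☉ = 6.345 − 4.83 = 1.515
L/L_☉ = 10^(−0.4 × 1.515) = 0.2478

M ≈ 6.34; L/L_☉ ≈ 0.248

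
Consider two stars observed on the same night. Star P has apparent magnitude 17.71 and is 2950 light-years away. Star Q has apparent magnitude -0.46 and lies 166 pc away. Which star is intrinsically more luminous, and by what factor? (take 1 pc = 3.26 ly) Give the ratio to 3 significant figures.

Star P: d = 2950 ly / 3.26 = 904.9 pc
Star P: M = m − 5 log₁₀ d + 5 = 17.71 − 5·2.9566 + 5 = 7.927
Star Q: M = m − 5 log₁₀ d + 5 = -0.46 − 5·2.2201 + 5 = -6.561
ΔM = M_P − M_Q = 7.927 − (-6.561) = 14.488; smaller M is more luminous → Star Q.
L ratio = 10^(0.4 |ΔM|) = 10^5.795 = 623700

Star Q is more luminous, by a factor of 624000.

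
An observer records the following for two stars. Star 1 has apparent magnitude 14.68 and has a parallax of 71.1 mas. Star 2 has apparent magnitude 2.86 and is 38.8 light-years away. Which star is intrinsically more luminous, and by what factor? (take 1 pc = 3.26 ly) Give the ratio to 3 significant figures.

Star 2 is more luminous, by a factor of 38300.

Star 1: p = 71.1 mas = 0.0711″ → d = 1/p = 14.06 pc
Star 1: M = m − 5 log₁₀ d + 5 = 14.68 − 5·1.1481 + 5 = 13.939
Star 2: d = 38.8 ly / 3.26 = 11.90 pc
Star 2: M = m − 5 log₁₀ d + 5 = 2.86 − 5·1.0756 + 5 = 2.482
ΔM = M_1 − M_2 = 13.939 − (2.482) = 11.457; smaller M is more luminous → Star 2.
L ratio = 10^(0.4 |ΔM|) = 10^4.583 = 38280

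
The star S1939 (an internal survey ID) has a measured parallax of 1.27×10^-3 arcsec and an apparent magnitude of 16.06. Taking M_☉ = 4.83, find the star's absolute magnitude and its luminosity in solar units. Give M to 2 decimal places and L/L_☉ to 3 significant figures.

d = 1/p = 1/1.27×10^-3″ = 787.4 pc
M = m − 5 log₁₀ d + 5 = 16.06 − 5·2.8962 + 5 = 6.579
M − M_☉ = 6.579 − 4.83 = 1.749
L/L_☉ = 10^(−0.4 × 1.749) = 0.1997

M ≈ 6.58; L/L_☉ ≈ 0.200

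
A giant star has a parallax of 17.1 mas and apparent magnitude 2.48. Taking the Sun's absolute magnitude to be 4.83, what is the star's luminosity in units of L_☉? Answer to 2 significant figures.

d = 1/p = 1000/17.1 mas = 58.48 pc
M = m − 5 log₁₀ d + 5 = 2.48 − 5·1.7670 + 5 = -1.355
M − M_☉ = -1.355 − 4.83 = -6.185
L/L_☉ = 10^(−0.4 × -6.185) = 297.9

L/L_☉ ≈ 300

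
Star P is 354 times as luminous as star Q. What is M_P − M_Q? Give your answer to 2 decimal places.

M_P − M_Q ≈ -6.37

Pogson: ΔM = −2.5 log₁₀(ratio) = −2.5 log₁₀(354) = −2.5 × 2.5490 = -6.373
Star P is brighter, so it has the smaller magnitude: the difference is negative.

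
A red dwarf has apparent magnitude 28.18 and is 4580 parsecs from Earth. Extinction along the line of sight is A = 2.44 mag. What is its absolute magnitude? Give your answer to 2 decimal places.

5 log₁₀(d/10 pc) = 5 log₁₀(4580) − 5 = 13.304
M = m − 5 log₁₀(d/10) − A = 28.18 − 13.304 − 2.44 = 12.436

M ≈ 12.44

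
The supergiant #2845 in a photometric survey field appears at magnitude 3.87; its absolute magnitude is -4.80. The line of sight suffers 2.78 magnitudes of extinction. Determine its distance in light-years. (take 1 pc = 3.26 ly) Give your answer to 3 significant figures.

m − M = 5 log₁₀(d/10 pc) + A  ⇒  3.87 − (-4.80) − 2.78 = 5 log₁₀(d/10)
5.890 = 5 log₁₀(d/10)
log₁₀ d = (m − M − A)/5 + 1 = 2.1780
d = 10^2.1780 = 150.7 pc
= 491.2 ly

d ≈ 491 ly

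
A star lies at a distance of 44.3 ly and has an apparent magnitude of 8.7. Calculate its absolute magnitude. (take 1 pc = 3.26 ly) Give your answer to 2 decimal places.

M ≈ 8.03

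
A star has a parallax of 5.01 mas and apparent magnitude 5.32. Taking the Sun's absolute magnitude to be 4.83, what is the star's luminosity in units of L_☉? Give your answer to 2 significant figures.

L/L_☉ ≈ 250

d = 1/p = 1000/5.01 mas = 199.6 pc
M = m − 5 log₁₀ d + 5 = 5.32 − 5·2.3002 + 5 = -1.181
M − M_☉ = -1.181 − 4.83 = -6.011
L/L_☉ = 10^(−0.4 × -6.011) = 253.7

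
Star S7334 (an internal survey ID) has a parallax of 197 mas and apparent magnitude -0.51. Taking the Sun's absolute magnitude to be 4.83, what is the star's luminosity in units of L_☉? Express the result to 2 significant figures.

L/L_☉ ≈ 35

d = 1/p = 1000/197 mas = 5.076 pc
M = m − 5 log₁₀ d + 5 = -0.51 − 5·0.7055 + 5 = 0.962
M − M_☉ = 0.962 − 4.83 = -3.868
L/L_☉ = 10^(−0.4 × -3.868) = 35.24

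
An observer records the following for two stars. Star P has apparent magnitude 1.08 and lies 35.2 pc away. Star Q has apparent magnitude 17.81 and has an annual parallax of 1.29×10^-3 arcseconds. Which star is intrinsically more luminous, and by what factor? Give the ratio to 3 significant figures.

Star P: M = m − 5 log₁₀ d + 5 = 1.08 − 5·1.5465 + 5 = -1.653
Star Q: d = 1/p = 1/1.29×10^-3″ = 775.2 pc
Star Q: M = m − 5 log₁₀ d + 5 = 17.81 − 5·2.8894 + 5 = 8.363
ΔM = M_P − M_Q = -1.653 − (8.363) = -10.016; smaller M is more luminous → Star P.
L ratio = 10^(0.4 |ΔM|) = 10^4.006 = 10150

Star P is more luminous, by a factor of 10100.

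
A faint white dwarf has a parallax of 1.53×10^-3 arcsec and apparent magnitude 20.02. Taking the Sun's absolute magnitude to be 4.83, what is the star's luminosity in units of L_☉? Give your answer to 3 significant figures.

L/L_☉ ≈ 3.59×10^-3

d = 1/p = 1/1.53×10^-3″ = 653.6 pc
M = m − 5 log₁₀ d + 5 = 20.02 − 5·2.8153 + 5 = 10.943
M − M_☉ = 10.943 − 4.83 = 6.113
L/L_☉ = 10^(−0.4 × 6.113) = 3.586×10^-3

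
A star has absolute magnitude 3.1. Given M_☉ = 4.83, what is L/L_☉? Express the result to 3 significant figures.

M − M_☉ = 3.1 − 4.83 = -1.730
L/L_☉ = 10^(−0.4 (M − M_☉)) = 10^0.692 = 4.920

L/L_☉ ≈ 4.92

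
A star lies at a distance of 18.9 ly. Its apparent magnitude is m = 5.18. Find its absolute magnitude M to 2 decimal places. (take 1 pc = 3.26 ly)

M ≈ 6.36

d = 18.9 ly / 3.26 = 5.798 pc
5 log₁₀(d/10 pc) = 5 log₁₀(5.798) − 5 = -1.184
M = m − 5 log₁₀(d/10) = 5.18 + 1.184 = 6.364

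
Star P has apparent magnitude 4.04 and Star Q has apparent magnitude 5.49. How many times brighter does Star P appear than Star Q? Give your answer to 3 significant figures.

Δm = 4.04 − (5.49) = -1.45
Flux ratio = 10^(−0.4 Δm) = 10^(−0.4 × -1.45) = 10^0.580 = 3.802

3.80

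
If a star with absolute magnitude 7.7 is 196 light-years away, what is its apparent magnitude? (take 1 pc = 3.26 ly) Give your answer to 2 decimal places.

d = 196 ly / 3.26 = 60.12 pc
m = M + 5 log₁₀ d − 5 = 7.7 + 5·1.7790 − 5 = 11.595

m ≈ 11.60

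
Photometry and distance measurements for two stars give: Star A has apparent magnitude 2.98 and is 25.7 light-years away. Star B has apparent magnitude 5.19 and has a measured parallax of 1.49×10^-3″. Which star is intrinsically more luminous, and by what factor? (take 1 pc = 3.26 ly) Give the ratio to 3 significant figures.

Star B is more luminous, by a factor of 947.

Star A: d = 25.7 ly / 3.26 = 7.883 pc
Star A: M = m − 5 log₁₀ d + 5 = 2.98 − 5·0.8967 + 5 = 3.496
Star B: d = 1/p = 1/1.49×10^-3″ = 671.1 pc
Star B: M = m − 5 log₁₀ d + 5 = 5.19 − 5·2.8268 + 5 = -3.944
ΔM = M_A − M_B = 3.496 − (-3.944) = 7.440; smaller M is more luminous → Star B.
L ratio = 10^(0.4 |ΔM|) = 10^2.976 = 946.7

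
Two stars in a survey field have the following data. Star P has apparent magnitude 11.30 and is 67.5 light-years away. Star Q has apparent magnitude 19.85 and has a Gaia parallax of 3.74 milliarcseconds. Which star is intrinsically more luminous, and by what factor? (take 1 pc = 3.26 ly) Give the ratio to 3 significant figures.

Star P is more luminous, by a factor of 15.8.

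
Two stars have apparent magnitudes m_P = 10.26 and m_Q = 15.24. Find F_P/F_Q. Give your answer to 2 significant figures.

F_P/F_Q ≈ 98

Magnitude difference = -4.98
Flux ratio = 10^(−0.4 Δm) = 10^(−0.4 × -4.98) = 10^1.992 = 98.17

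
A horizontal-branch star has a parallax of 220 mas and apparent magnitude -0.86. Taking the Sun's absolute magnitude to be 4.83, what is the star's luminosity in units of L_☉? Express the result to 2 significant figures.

L/L_☉ ≈ 39

d = 1/p = 1000/220 mas = 4.545 pc
M = m − 5 log₁₀ d + 5 = -0.86 − 5·0.6576 + 5 = 0.852
M − M_☉ = 0.852 − 4.83 = -3.978
L/L_☉ = 10^(−0.4 × -3.978) = 39.01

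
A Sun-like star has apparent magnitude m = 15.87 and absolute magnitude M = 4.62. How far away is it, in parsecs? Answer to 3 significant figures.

d ≈ 1780 pc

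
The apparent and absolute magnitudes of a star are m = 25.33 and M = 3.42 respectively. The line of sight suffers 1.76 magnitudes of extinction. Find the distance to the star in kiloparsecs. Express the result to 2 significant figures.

m − M = 5 log₁₀(d/10 pc) + A  ⇒  25.33 − (3.42) − 1.76 = 5 log₁₀(d/10)
20.150 = 5 log₁₀(d/10)
log₁₀ d = (m − M − A)/5 + 1 = 5.0300
d = 10^5.0300 = 107200 pc
= 107.2 kpc

d ≈ 110 kpc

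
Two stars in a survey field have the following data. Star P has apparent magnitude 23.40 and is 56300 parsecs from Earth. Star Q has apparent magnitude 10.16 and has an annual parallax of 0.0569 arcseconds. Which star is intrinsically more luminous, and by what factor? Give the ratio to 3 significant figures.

Star P is more luminous, by a factor of 51.9.

Star P: M = m − 5 log₁₀ d + 5 = 23.40 − 5·4.7505 + 5 = 4.647
Star Q: d = 1/p = 1/0.0569″ = 17.57 pc
Star Q: M = m − 5 log₁₀ d + 5 = 10.16 − 5·1.2449 + 5 = 8.936
ΔM = M_P − M_Q = 4.647 − (8.936) = -4.288; smaller M is more luminous → Star P.
L ratio = 10^(0.4 |ΔM|) = 10^1.715 = 51.91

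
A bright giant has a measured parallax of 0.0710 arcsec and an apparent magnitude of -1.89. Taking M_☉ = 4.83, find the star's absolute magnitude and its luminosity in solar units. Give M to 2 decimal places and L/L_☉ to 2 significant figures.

M ≈ -2.63; L/L_☉ ≈ 970

d = 1/p = 1/0.0710″ = 14.08 pc
M = m − 5 log₁₀ d + 5 = -1.89 − 5·1.1487 + 5 = -2.634
M − M_☉ = -2.634 − 4.83 = -7.464
L/L_☉ = 10^(−0.4 × -7.464) = 967.1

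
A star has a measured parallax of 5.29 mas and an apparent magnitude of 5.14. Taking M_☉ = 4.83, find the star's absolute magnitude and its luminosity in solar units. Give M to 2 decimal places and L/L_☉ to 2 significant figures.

d = 1/p = 1000/5.29 mas = 189.0 pc
M = m − 5 log₁₀ d + 5 = 5.14 − 5·2.2765 + 5 = -1.243
M − M_☉ = -1.243 − 4.83 = -6.073
L/L_☉ = 10^(−0.4 × -6.073) = 268.6

M ≈ -1.24; L/L_☉ ≈ 270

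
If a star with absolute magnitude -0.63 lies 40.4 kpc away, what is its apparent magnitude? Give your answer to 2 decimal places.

m ≈ 17.40

d = 40.4 kpc = 40400 pc
m = M + 5 log₁₀ d − 5 = -0.63 + 5·4.6064 − 5 = 17.402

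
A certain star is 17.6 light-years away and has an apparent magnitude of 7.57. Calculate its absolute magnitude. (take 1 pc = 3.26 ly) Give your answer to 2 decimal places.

M ≈ 8.91

d = 17.6 ly / 3.26 = 5.399 pc
5 log₁₀(d/10 pc) = 5 log₁₀(5.399) − 5 = -1.339
M = m − 5 log₁₀(d/10) = 7.57 + 1.339 = 8.909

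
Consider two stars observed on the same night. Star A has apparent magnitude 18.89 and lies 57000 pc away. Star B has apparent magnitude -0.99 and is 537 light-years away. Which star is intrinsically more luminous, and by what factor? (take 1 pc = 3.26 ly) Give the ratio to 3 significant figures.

Star A: M = m − 5 log₁₀ d + 5 = 18.89 − 5·4.7559 + 5 = 0.111
Star B: d = 537 ly / 3.26 = 164.7 pc
Star B: M = m − 5 log₁₀ d + 5 = -0.99 − 5·2.2168 + 5 = -7.074
ΔM = M_A − M_B = 0.111 − (-7.074) = 7.184; smaller M is more luminous → Star B.
L ratio = 10^(0.4 |ΔM|) = 10^2.874 = 747.8

Star B is more luminous, by a factor of 748.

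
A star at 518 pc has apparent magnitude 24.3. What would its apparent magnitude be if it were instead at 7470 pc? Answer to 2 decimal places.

Flux ∝ 1/d², so Δm = 5 log₁₀(d₂/d₁) = 5 log₁₀(7470/518) = 5.795
m₂ = m₁ + Δm = 24.3 + (5.795) = 30.095

m ≈ 30.09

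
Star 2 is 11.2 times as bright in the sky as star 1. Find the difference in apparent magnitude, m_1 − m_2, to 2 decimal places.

m_1 − m_2 ≈ 2.62

Pogson: Δm = −2.5 log₁₀(ratio) = −2.5 log₁₀(11.2) = −2.5 × 1.0492 = -2.623
Star 2 is brighter so has the smaller magnitude: m_1 − m_2 is positive.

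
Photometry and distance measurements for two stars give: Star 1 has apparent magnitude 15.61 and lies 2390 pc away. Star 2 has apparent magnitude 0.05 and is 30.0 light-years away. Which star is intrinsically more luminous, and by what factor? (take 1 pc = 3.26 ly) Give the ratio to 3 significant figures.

Star 1: M = m − 5 log₁₀ d + 5 = 15.61 − 5·3.3784 + 5 = 3.718
Star 2: d = 30.0 ly / 3.26 = 9.202 pc
Star 2: M = m − 5 log₁₀ d + 5 = 0.05 − 5·0.9639 + 5 = 0.230
ΔM = M_1 − M_2 = 3.718 − (0.230) = 3.488; smaller M is more luminous → Star 2.
L ratio = 10^(0.4 |ΔM|) = 10^1.395 = 24.83

Star 2 is more luminous, by a factor of 24.8.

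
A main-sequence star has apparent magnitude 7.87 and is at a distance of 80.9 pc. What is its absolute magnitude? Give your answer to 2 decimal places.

M ≈ 3.33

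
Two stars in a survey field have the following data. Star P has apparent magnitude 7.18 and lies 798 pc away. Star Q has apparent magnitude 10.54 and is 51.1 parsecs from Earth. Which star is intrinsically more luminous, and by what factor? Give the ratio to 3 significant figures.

Star P is more luminous, by a factor of 5380.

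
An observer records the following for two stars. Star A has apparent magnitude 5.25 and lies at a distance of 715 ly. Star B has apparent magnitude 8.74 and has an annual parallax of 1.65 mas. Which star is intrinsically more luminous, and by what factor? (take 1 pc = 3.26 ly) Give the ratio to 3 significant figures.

Star A: d = 715 ly / 3.26 = 219.3 pc
Star A: M = m − 5 log₁₀ d + 5 = 5.25 − 5·2.3411 + 5 = -1.455
Star B: p = 1.65 mas = 1.65×10^-3″ → d = 1/p = 606.1 pc
Star B: M = m − 5 log₁₀ d + 5 = 8.74 − 5·2.7825 + 5 = -0.173
ΔM = M_A − M_B = -1.455 − (-0.173) = -1.283; smaller M is more luminous → Star A.
L ratio = 10^(0.4 |ΔM|) = 10^0.513 = 3.259

Star A is more luminous, by a factor of 3.26.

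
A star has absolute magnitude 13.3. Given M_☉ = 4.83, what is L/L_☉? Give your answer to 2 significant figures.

M − M_☉ = 13.3 − 4.83 = 8.470
L/L_☉ = 10^(−0.4 (M − M_☉)) = 10^-3.388 = 4.093×10^-4

L/L_☉ ≈ 4.1×10^-4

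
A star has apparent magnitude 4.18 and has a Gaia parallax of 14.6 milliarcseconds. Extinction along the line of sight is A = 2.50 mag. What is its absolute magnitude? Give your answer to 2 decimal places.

p = 14.6 mas = 0.0146″ → d = 1/p = 68.49 pc
5 log₁₀(d/10 pc) = 5 log₁₀(68.49) − 5 = 4.178
M = m − 5 log₁₀(d/10) − A = 4.18 − 4.178 − 2.50 = -2.498

M ≈ -2.50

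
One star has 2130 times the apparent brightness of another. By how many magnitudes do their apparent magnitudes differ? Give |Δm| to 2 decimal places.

Pogson: Δm = −2.5 log₁₀(ratio) = −2.5 log₁₀(2130) = −2.5 × 3.3284 = -8.321

|Δm| ≈ 8.32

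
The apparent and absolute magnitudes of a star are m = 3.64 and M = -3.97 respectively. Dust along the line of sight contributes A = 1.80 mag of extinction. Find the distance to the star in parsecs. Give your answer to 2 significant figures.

m − M = 5 log₁₀(d/10 pc) + A  ⇒  3.64 − (-3.97) − 1.80 = 5 log₁₀(d/10)
5.810 = 5 log₁₀(d/10)
log₁₀ d = (m − M − A)/5 + 1 = 2.1620
d = 10^2.1620 = 145.2 pc

d ≈ 150 pc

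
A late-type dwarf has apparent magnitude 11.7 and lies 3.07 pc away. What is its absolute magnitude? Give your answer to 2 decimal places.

5 log₁₀(d/10 pc) = 5 log₁₀(3.070) − 5 = -2.564
M = m − 5 log₁₀(d/10) = 11.7 + 2.564 = 14.264

M ≈ 14.26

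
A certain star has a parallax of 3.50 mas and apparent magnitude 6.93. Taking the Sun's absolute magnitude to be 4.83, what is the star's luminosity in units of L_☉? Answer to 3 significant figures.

d = 1/p = 1000/3.50 mas = 285.7 pc
M = m − 5 log₁₀ d + 5 = 6.93 − 5·2.4559 + 5 = -0.350
M − M_☉ = -0.350 − 4.83 = -5.180
L/L_☉ = 10^(−0.4 × -5.180) = 118.0

L/L_☉ ≈ 118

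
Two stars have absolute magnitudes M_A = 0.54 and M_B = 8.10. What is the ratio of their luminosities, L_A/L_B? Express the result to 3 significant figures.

L_A/L_B ≈ 1060

ΔM = M_A − M_B = -7.56
L_A/L_B = 10^(−0.4 ΔM) = 10^3.024 = 1057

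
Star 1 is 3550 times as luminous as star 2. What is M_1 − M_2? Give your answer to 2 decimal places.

Pogson: ΔM = −2.5 log₁₀(ratio) = −2.5 log₁₀(3550) = −2.5 × 3.5502 = -8.876
Star 1 is brighter, so it has the smaller magnitude: the difference is negative.

M_1 − M_2 ≈ -8.88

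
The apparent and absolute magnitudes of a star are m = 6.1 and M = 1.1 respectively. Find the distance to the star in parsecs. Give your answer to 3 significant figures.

d ≈ 100 pc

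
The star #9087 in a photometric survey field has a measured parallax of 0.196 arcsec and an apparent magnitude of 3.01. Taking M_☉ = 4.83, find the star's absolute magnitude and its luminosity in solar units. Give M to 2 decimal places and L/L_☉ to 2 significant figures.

M ≈ 4.47; L/L_☉ ≈ 1.4

d = 1/p = 1/0.196″ = 5.102 pc
M = m − 5 log₁₀ d + 5 = 3.01 − 5·0.7077 + 5 = 4.471
M − M_☉ = 4.471 − 4.83 = -0.359
L/L_☉ = 10^(−0.4 × -0.359) = 1.392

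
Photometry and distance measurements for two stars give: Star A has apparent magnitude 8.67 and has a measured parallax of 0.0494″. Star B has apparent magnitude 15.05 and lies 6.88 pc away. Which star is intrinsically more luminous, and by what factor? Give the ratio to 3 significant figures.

Star A: d = 1/p = 1/0.0494″ = 20.24 pc
Star A: M = m − 5 log₁₀ d + 5 = 8.67 − 5·1.3063 + 5 = 7.139
Star B: M = m − 5 log₁₀ d + 5 = 15.05 − 5·0.8376 + 5 = 15.862
ΔM = M_A − M_B = 7.139 − (15.862) = -8.723; smaller M is more luminous → Star A.
L ratio = 10^(0.4 |ΔM|) = 10^3.489 = 3086

Star A is more luminous, by a factor of 3090.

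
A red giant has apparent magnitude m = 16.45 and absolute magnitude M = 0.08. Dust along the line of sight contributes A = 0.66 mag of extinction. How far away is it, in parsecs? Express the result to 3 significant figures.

d ≈ 13900 pc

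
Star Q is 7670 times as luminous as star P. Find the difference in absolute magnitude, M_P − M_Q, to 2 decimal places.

Pogson: ΔM = −2.5 log₁₀(ratio) = −2.5 log₁₀(7670) = −2.5 × 3.8848 = -9.712
Star Q is brighter so has the smaller magnitude: M_P − M_Q is positive.

M_P − M_Q ≈ 9.71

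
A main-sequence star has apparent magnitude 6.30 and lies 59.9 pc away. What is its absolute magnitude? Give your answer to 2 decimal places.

M ≈ 2.41

5 log₁₀(d/10 pc) = 5 log₁₀(59.90) − 5 = 3.887
M = m − 5 log₁₀(d/10) = 6.30 − 3.887 = 2.413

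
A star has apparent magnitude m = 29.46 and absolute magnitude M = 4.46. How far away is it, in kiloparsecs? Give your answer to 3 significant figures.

d ≈ 1000 kpc

Distance modulus: m − M = 29.46 − (4.46) = 25.000
m − M = 5 log₁₀ d − 5
log₁₀ d = (m − M)/5 + 1 = 6.0000
d = 10^6.0000 = 1.000×10^6 pc
= 1000 kpc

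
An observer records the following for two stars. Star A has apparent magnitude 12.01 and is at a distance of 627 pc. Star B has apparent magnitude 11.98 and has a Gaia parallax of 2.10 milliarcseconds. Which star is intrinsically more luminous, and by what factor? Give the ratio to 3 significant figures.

Star A is more luminous, by a factor of 1.69.

Star A: M = m − 5 log₁₀ d + 5 = 12.01 − 5·2.7973 + 5 = 3.024
Star B: p = 2.10 mas = 2.10×10^-3″ → d = 1/p = 476.2 pc
Star B: M = m − 5 log₁₀ d + 5 = 11.98 − 5·2.6778 + 5 = 3.591
ΔM = M_A − M_B = 3.024 − (3.591) = -0.567; smaller M is more luminous → Star A.
L ratio = 10^(0.4 |ΔM|) = 10^0.227 = 1.686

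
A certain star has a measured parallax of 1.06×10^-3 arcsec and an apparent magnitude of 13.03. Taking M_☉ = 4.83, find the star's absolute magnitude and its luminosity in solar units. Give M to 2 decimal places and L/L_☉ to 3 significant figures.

d = 1/p = 1/1.06×10^-3″ = 943.4 pc
M = m − 5 log₁₀ d + 5 = 13.03 − 5·2.9747 + 5 = 3.157
M − M_☉ = 3.157 − 4.83 = -1.673
L/L_☉ = 10^(−0.4 × -1.673) = 4.671

M ≈ 3.16; L/L_☉ ≈ 4.67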